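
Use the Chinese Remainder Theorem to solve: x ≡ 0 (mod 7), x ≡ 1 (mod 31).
M = 7 × 31 = 217. M₁ = 31, y₁ ≡ 5 (mod 7). M₂ = 7, y₂ ≡ 9 (mod 31). x = 0×31×5 + 1×7×9 ≡ 63 (mod 217)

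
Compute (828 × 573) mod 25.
19

(828 × 573) = 474444
474444 mod 25 = 19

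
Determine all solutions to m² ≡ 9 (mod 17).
The square roots of 9 mod 17 are 14 and 3. Verify: 14² = 196 ≡ 9 (mod 17)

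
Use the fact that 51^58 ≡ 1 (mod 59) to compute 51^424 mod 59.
By Fermat: 51^{58} ≡ 1 (mod 59). 424 = 7×58 + 18. So 51^{424} ≡ 51^{18} ≡ 48 (mod 59)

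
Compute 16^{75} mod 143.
1

Using successive squaring:
Binary expansion of 75: 1001011
Powers of 16 mod 143 (each is the square of the previous):
  16^1 ≡ 16 (mod 143)
  16^2 ≡ 16² = 256 ≡ 113 (mod 143)
  16^4 ≡ 113² = 12769 ≡ 42 (mod 143)
  16^8 ≡ 42² = 1764 ≡ 48 (mod 143)
  16^16 ≡ 48² = 2304 ≡ 16 (mod 143)
  16^32 ≡ 16² = 256 ≡ 113 (mod 143)
  16^64 ≡ 113² = 12769 ≡ 42 (mod 143)
75 = 64 + 8 + 2 + 1, so 16^75 = 16^64 × 16^8 × 16^2 × 16^1 ≡ 42 × 48 × 113 × 16 (mod 143)
Multiplying step by step:
  42 × 48 = 2016 ≡ 14 (mod 143)
  14 × 113 = 1582 ≡ 9 (mod 143)
  9 × 16 = 144 ≡ 1 (mod 143)
Result: 16^75 ≡ 1 (mod 143)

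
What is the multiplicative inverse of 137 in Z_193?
137^(-1) ≡ 31 (mod 193). Verification: 137 × 31 = 4247 ≡ 1 (mod 193)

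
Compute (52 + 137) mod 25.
14

(52 + 137) = 189
189 mod 25 = 14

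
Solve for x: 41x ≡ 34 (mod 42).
8

Since gcd(41, 42) = 1 divides 34, a solution exists.
Multiply both sides by the inverse of 41 mod 42:
  41^(-1) mod 42 = 41
  x ≡ 41 × 34 ≡ 1394 ≡ 8 (mod 42)
Verification: 41 × 8 = 328 = 7 × 42 + 34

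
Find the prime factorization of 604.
2^2 × 151

Divide by primes starting from smallest:
604 ÷ 2 = 302
302 ÷ 2 = 151
151 ÷ 151 = 1

604 = 2^2 × 151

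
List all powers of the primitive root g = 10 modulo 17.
g^1, g^2, ..., g^{16} mod 17: {10, 15, 14, 4, 6, 9, 5, 16, 7, 2, 3, 13, 11, 8, 12, 1}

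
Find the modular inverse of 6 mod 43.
6^(-1) ≡ 36 (mod 43). Verification: 6 × 36 = 216 ≡ 1 (mod 43)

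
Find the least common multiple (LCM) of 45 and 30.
90

First find GCD(45, 30) using the Euclidean algorithm:
45 = 1 × 30 + 15
30 = 2 × 15 + 0
GCD(45, 30) = 15

LCM formula: LCM(a, b) = (a × b) / GCD(a, b)
LCM(45, 30) = (45 × 30) / 15
LCM(45, 30) = 1350 / 15
LCM(45, 30) = 90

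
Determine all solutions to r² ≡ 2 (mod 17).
The square roots of 2 mod 17 are 6 and 11. Verify: 6² = 36 ≡ 2 (mod 17)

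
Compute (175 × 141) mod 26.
1

(175 × 141) = 24675
24675 mod 26 = 1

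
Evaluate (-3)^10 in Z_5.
(-3) ≡ 2 (mod 5). 10 = 8 + 2 (binary 1010). Repeated squaring mod 5: 2^1 ≡ 2; 2^2 ≡ 2² = 4 ≡ 4; 2^4 ≡ 4² = 16 ≡ 1; 2^8 ≡ 1² = 1 ≡ 1. Multiply: (-3)^10 ≡ 2^8 × 2^2 ≡ 1 × 4 (mod 5): 1 × 4 = 4 ≡ 4. So (-3)^10 ≡ 4 (mod 5).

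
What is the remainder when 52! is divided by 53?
By Wilson's theorem, (52)! ≡ -1 ≡ 52 (mod 53)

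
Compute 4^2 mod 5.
2 = 2 (binary 10). Repeated squaring mod 5: 4^1 ≡ 4; 4^2 ≡ 4² = 16 ≡ 1. So 4^2 ≡ 1 (mod 5).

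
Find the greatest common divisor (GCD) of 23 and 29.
1

Using the Euclidean algorithm:
23 = 0 × 29 + 23
29 = 1 × 23 + 6
23 = 3 × 6 + 5
6 = 1 × 5 + 1
5 = 5 × 1 + 0

GCD(23, 29) = 1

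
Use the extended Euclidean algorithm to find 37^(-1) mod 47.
Extended GCD: 37(14) + 47(-11) = 1. So 37^(-1) ≡ 14 ≡ 14 (mod 47). Verify: 37 × 14 = 518 ≡ 1 (mod 47)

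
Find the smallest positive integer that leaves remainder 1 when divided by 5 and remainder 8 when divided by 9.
M = 5 × 9 = 45. M₁ = 9, y₁ ≡ 4 (mod 5). M₂ = 5, y₂ ≡ 2 (mod 9). y = 1×9×4 + 8×5×2 ≡ 26 (mod 45). The smallest positive such number is 26.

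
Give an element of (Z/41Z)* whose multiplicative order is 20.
2 has order 20 mod 41 since 2^{20} ≡ 1 (mod 41) and no smaller power works.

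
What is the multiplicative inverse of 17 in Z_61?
18

Using Extended Euclidean Algorithm:
gcd(17, 61) = 1
Bezout coefficients: 17 × 18 + 61 × -5 = 1
So 17 × 18 ≡ 1 (mod 61)
The inverse is 18 mod 61 = 18
Verification: 17 × 18 = 306 = 5 × 61 + 1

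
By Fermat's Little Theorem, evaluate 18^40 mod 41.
By Fermat's Little Theorem, 18^{40} ≡ 1 (mod 41) since 41 is prime and gcd(18, 41) = 1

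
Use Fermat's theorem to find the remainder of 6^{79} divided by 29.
22

By Fermat's Little Theorem, a^(p-1) ≡ 1 (mod p) for prime p and gcd(a, p) = 1
Here p = 29, so 6^28 ≡ 1 (mod 29)
We can reduce the exponent: 79 mod 28 = 23
So 6^79 ≡ 6^23 (mod 29)
Computing: 6^23 mod 29 = 22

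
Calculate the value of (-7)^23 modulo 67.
Using repeated squaring. (-7) ≡ 60 (mod 67). 23 = 16 + 4 + 2 + 1 (binary 10111). Repeated squaring mod 67: 60^1 ≡ 60; 60^2 ≡ 60² = 3600 ≡ 49; 60^4 ≡ 49² = 2401 ≡ 56; 60^8 ≡ 56² = 3136 ≡ 54; 60^16 ≡ 54² = 2916 ≡ 35. Multiply: (-7)^23 ≡ 60^16 × 60^4 × 60^2 × 60^1 ≡ 35 × 56 × 49 × 60 (mod 67): 35 × 56 = 1960 ≡ 17; 17 × 49 = 833 ≡ 29; 29 × 60 = 1740 ≡ 65. So (-7)^23 ≡ 65 (mod 67).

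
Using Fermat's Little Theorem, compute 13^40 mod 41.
By Fermat's Little Theorem, 13^{40} ≡ 1 (mod 41) since 41 is prime and gcd(13, 41) = 1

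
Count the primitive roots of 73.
24

The number of primitive roots modulo p is φ(p-1) = φ(72)
φ(72) = 24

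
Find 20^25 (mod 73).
Using repeated squaring. 25 = 16 + 8 + 1 (binary 11001). Repeated squaring mod 73: 20^1 ≡ 20; 20^2 ≡ 20² = 400 ≡ 35; 20^4 ≡ 35² = 1225 ≡ 57; 20^8 ≡ 57² = 3249 ≡ 37; 20^16 ≡ 37² = 1369 ≡ 55. Multiply: 20^25 = 20^16 × 20^8 × 20^1 ≡ 55 × 37 × 20 (mod 73): 55 × 37 = 2035 ≡ 64; 64 × 20 = 1280 ≡ 39. So 20^25 ≡ 39 (mod 73).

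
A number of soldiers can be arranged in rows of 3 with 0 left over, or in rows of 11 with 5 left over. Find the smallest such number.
M = 3 × 11 = 33. M₁ = 11, y₁ ≡ 2 (mod 3). M₂ = 3, y₂ ≡ 4 (mod 11). n = 0×11×2 + 5×3×4 ≡ 27 (mod 33). The smallest positive such number is 27.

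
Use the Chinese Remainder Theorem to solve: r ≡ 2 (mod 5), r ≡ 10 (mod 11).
M = 5 × 11 = 55. M₁ = 11, y₁ ≡ 1 (mod 5). M₂ = 5, y₂ ≡ 9 (mod 11). r = 2×11×1 + 10×5×9 ≡ 32 (mod 55)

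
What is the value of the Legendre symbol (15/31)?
(15/31) = 15^{15} mod 31 = -1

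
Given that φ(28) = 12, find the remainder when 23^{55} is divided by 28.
By Euler: 23^{12} ≡ 1 (mod 28) since gcd(23, 28) = 1. 55 = 4×12 + 7. So 23^{55} ≡ 23^{7} ≡ 23 (mod 28)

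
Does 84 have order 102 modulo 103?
p - 1 = 102 has prime divisors 2, 3, 17. Check 84^(102/q) mod 103 for each: 84^(102/2) = 84^51 ≡ 102, 84^(102/3) = 84^34 ≡ 46, 84^(102/17) = 84^6 ≡ 13 (mod 103). None of these is 1, so 84 has order 102 = φ(103), so it is a primitive root mod 103.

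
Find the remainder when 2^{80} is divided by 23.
By Fermat: 2^{22} ≡ 1 (mod 23). 80 = 3×22 + 14. So 2^{80} ≡ 2^{14} ≡ 8 (mod 23)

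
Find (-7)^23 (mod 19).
Using Fermat: (-7)^{18} ≡ 1 (mod 19). 23 ≡ 5 (mod 18). So (-7)^{23} ≡ (-7)^{5} ≡ 8 (mod 19)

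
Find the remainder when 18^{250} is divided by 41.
By Fermat: 18^{40} ≡ 1 (mod 41). 250 = 6×40 + 10. So 18^{250} ≡ 18^{10} ≡ 1 (mod 41)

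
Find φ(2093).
1584

Prime factorization: 2093 = 7 × 13 × 23
Using the formula φ(n) = n × Π(1 - 1/p) for each prime factor p:
φ(2093) = 2093 × (1 - 1/7) × (1 - 1/13) × (1 - 1/23)
φ(2093) = 1584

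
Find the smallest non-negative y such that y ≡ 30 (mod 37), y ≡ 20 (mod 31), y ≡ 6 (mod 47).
36290

Using the Chinese Remainder Theorem:
M = product of moduli = 53909
For equation 1: M_1 = 1457, 1457 ≡ 14 (mod 37), inverse of 1457 mod 37 is 8 (check: 14 × 8 = 112 ≡ 1 (mod 37))
For equation 2: M_2 = 1739, 1739 ≡ 3 (mod 31), inverse of 1739 mod 31 is 21 (check: 3 × 21 = 63 ≡ 1 (mod 31))
For equation 3: M_3 = 1147, 1147 ≡ 19 (mod 47), inverse of 1147 mod 47 is 5 (check: 19 × 5 = 95 ≡ 1 (mod 47))
Combine: y ≡ Σ r_i×M_i×(M_i⁻¹ mod m_i) = 30×1457×8 + 20×1739×21 + 6×1147×5 = 349680 + 730380 + 34410 = 1114470
1114470 mod 53909 = 36290
y ≡ 36290 (mod 53909)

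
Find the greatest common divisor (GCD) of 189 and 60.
3

Using the Euclidean algorithm:
189 = 3 × 60 + 9
60 = 6 × 9 + 6
9 = 1 × 6 + 3
6 = 2 × 3 + 0

GCD(189, 60) = 3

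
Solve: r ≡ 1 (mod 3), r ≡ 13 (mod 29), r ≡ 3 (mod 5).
M = 3 × 29 × 5 = 435. M₁ = 145, y₁ ≡ 1 (mod 3). M₂ = 15, y₂ ≡ 2 (mod 29). M₃ = 87, y₃ ≡ 3 (mod 5). r = 1×145×1 + 13×15×2 + 3×87×3 ≡ 13 (mod 435)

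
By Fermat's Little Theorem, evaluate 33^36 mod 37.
By Fermat's Little Theorem, 33^{36} ≡ 1 (mod 37) since 37 is prime and gcd(33, 37) = 1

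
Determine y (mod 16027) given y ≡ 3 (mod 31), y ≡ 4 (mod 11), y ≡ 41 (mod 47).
840

Using the Chinese Remainder Theorem:
M = product of moduli = 16027
For equation 1: M_1 = 517, 517 ≡ 21 (mod 31), inverse of 517 mod 31 is 3 (check: 21 × 3 = 63 ≡ 1 (mod 31))
For equation 2: M_2 = 1457, 1457 ≡ 5 (mod 11), inverse of 1457 mod 11 is 9 (check: 5 × 9 = 45 ≡ 1 (mod 11))
For equation 3: M_3 = 341, 341 ≡ 12 (mod 47), inverse of 341 mod 47 is 4 (check: 12 × 4 = 48 ≡ 1 (mod 47))
Combine: y ≡ Σ r_i×M_i×(M_i⁻¹ mod m_i) = 3×517×3 + 4×1457×9 + 41×341×4 = 4653 + 52452 + 55924 = 113029
113029 mod 16027 = 840
y ≡ 840 (mod 16027)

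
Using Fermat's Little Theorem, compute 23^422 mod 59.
By Fermat: 23^{58} ≡ 1 (mod 59). 422 = 7×58 + 16. So 23^{422} ≡ 23^{16} ≡ 20 (mod 59)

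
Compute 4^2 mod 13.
2 = 2 (binary 10). Repeated squaring mod 13: 4^1 ≡ 4; 4^2 ≡ 4² = 16 ≡ 3. So 4^2 ≡ 3 (mod 13).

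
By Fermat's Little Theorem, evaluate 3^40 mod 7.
By Fermat: 3^{6} ≡ 1 (mod 7). 40 = 6×6 + 4. So 3^{40} ≡ 3^{4} ≡ 4 (mod 7)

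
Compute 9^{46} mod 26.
9

Using successive squaring:
Binary expansion of 46: 101110
Powers of 9 mod 26 (each is the square of the previous):
  9^1 ≡ 9 (mod 26)
  9^2 ≡ 9² = 81 ≡ 3 (mod 26)
  9^4 ≡ 3² = 9 ≡ 9 (mod 26)
  9^8 ≡ 9² = 81 ≡ 3 (mod 26)
  9^16 ≡ 3² = 9 ≡ 9 (mod 26)
  9^32 ≡ 9² = 81 ≡ 3 (mod 26)
46 = 32 + 8 + 4 + 2, so 9^46 = 9^32 × 9^8 × 9^4 × 9^2 ≡ 3 × 3 × 9 × 3 (mod 26)
Multiplying step by step:
  3 × 3 = 9 ≡ 9 (mod 26)
  9 × 9 = 81 ≡ 3 (mod 26)
  3 × 3 = 9 ≡ 9 (mod 26)
Result: 9^46 ≡ 9 (mod 26)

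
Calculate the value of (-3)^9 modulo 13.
(-3) ≡ 10 (mod 13). 9 = 8 + 1 (binary 1001). Repeated squaring mod 13: 10^1 ≡ 10; 10^2 ≡ 10² = 100 ≡ 9; 10^4 ≡ 9² = 81 ≡ 3; 10^8 ≡ 3² = 9 ≡ 9. Multiply: (-3)^9 ≡ 10^8 × 10^1 ≡ 9 × 10 (mod 13): 9 × 10 = 90 ≡ 12. So (-3)^9 ≡ 12 (mod 13).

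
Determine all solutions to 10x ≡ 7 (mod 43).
5

Since gcd(10, 43) = 1 divides 7, a solution exists.
Multiply both sides by the inverse of 10 mod 43:
  10^(-1) mod 43 = 13
  x ≡ 13 × 7 ≡ 91 ≡ 5 (mod 43)
Verification: 10 × 5 = 50 = 1 × 43 + 7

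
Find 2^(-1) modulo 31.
16

Using Extended Euclidean Algorithm:
gcd(2, 31) = 1
Bezout coefficients: 2 × -15 + 31 × 1 = 1
So 2 × -15 ≡ 1 (mod 31)
The inverse is -15 mod 31 = 16
Verification: 2 × 16 = 32 = 1 × 31 + 1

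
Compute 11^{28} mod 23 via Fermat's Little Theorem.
9

By Fermat's Little Theorem, a^(p-1) ≡ 1 (mod p) for prime p and gcd(a, p) = 1
Here p = 23, so 11^22 ≡ 1 (mod 23)
We can reduce the exponent: 28 mod 22 = 6
So 11^28 ≡ 11^6 (mod 23)
Computing: 11^6 mod 23 = 9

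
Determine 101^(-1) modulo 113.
101^(-1) ≡ 47 (mod 113). Verification: 101 × 47 = 4747 ≡ 1 (mod 113)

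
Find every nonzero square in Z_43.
QRs mod 43: {1, 4, 6, 9, 10, 11, 13, 14, 15, 16, 17, 21, 23, 24, 25, 31, 35, 36, 38, 40, 41}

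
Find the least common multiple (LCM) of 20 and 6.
60

First find GCD(20, 6) using the Euclidean algorithm:
20 = 3 × 6 + 2
6 = 3 × 2 + 0
GCD(20, 6) = 2

LCM formula: LCM(a, b) = (a × b) / GCD(a, b)
LCM(20, 6) = (20 × 6) / 2
LCM(20, 6) = 120 / 2
LCM(20, 6) = 60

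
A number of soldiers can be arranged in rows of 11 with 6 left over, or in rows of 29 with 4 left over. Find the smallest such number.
M = 11 × 29 = 319. M₁ = 29, y₁ ≡ 8 (mod 11). M₂ = 11, y₂ ≡ 8 (mod 29). r = 6×29×8 + 4×11×8 ≡ 149 (mod 319). The smallest positive such number is 149.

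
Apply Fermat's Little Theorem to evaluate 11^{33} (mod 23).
22

By Fermat's Little Theorem, a^(p-1) ≡ 1 (mod p) for prime p and gcd(a, p) = 1
Here p = 23, so 11^22 ≡ 1 (mod 23)
We can reduce the exponent: 33 mod 22 = 11
So 11^33 ≡ 11^11 (mod 23)
Computing: 11^11 mod 23 = 22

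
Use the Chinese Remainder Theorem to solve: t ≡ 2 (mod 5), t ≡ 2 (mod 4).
M = 5 × 4 = 20. M₁ = 4, y₁ ≡ 4 (mod 5). M₂ = 5, y₂ ≡ 1 (mod 4). t = 2×4×4 + 2×5×1 ≡ 2 (mod 20)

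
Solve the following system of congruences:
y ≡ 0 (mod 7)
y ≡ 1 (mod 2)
7

Using the Chinese Remainder Theorem:
M = product of moduli = 14
For equation 1: M_1 = 2, 2 ≡ 2 (mod 7), inverse of 2 mod 7 is 4 (check: 2 × 4 = 8 ≡ 1 (mod 7))
For equation 2: M_2 = 7, 7 ≡ 1 (mod 2), inverse of 7 mod 2 is 1 (check: 1 × 1 = 1 ≡ 1 (mod 2))
Combine: y ≡ Σ r_i×M_i×(M_i⁻¹ mod m_i) = 0×2×4 + 1×7×1 = 0 + 7 = 7
7 mod 14 = 7
y ≡ 7 (mod 14)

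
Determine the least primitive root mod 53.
p - 1 = 52 has prime divisors 2, 13. h is a primitive root mod 53 iff h^(52/q) ≢ 1 (mod 53) for each such q.
h = 2: 2^26 ≡ 52, 2^4 ≡ 16 (mod 53); none is 1, so 2 has order 52 and is a primitive root.
The smallest primitive root mod 53 is g = 2.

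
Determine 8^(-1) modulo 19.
8^(-1) ≡ 12 (mod 19). Verification: 8 × 12 = 96 ≡ 1 (mod 19)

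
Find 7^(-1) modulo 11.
8

Using Extended Euclidean Algorithm:
gcd(7, 11) = 1
Bezout coefficients: 7 × -3 + 11 × 2 = 1
So 7 × -3 ≡ 1 (mod 11)
The inverse is -3 mod 11 = 8
Verification: 7 × 8 = 56 = 5 × 11 + 1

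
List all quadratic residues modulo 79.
QRs mod 79: {1, 2, 4, 5, 8, 9, 10, 11, 13, 16, 18, 19, 20, 21, 22, 23, 25, 26, 31, 32, 36, 38, 40, 42, 44, 45, 46, 49, 50, 51, 52, 55, 62, 64, 65, 67, 72, 73, 76}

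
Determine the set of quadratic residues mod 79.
QRs mod 79: {1, 2, 4, 5, 8, 9, 10, 11, 13, 16, 18, 19, 20, 21, 22, 23, 25, 26, 31, 32, 36, 38, 40, 42, 44, 45, 46, 49, 50, 51, 52, 55, 62, 64, 65, 67, 72, 73, 76}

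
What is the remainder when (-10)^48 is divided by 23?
Using Fermat: (-10)^{22} ≡ 1 (mod 23). 48 ≡ 4 (mod 22). So (-10)^{48} ≡ (-10)^{4} ≡ 18 (mod 23)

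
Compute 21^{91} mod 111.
21

Using successive squaring:
Binary expansion of 91: 1011011
Powers of 21 mod 111 (each is the square of the previous):
  21^1 ≡ 21 (mod 111)
  21^2 ≡ 21² = 441 ≡ 108 (mod 111)
  21^4 ≡ 108² = 11664 ≡ 9 (mod 111)
  21^8 ≡ 9² = 81 ≡ 81 (mod 111)
  21^16 ≡ 81² = 6561 ≡ 12 (mod 111)
  21^32 ≡ 12² = 144 ≡ 33 (mod 111)
  21^64 ≡ 33² = 1089 ≡ 90 (mod 111)
91 = 64 + 16 + 8 + 2 + 1, so 21^91 = 21^64 × 21^16 × 21^8 × 21^2 × 21^1 ≡ 90 × 12 × 81 × 108 × 21 (mod 111)
Multiplying step by step:
  90 × 12 = 1080 ≡ 81 (mod 111)
  81 × 81 = 6561 ≡ 12 (mod 111)
  12 × 108 = 1296 ≡ 75 (mod 111)
  75 × 21 = 1575 ≡ 21 (mod 111)
Result: 21^91 ≡ 21 (mod 111)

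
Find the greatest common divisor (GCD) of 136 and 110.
2

Using the Euclidean algorithm:
136 = 1 × 110 + 26
110 = 4 × 26 + 6
26 = 4 × 6 + 2
6 = 3 × 2 + 0

GCD(136, 110) = 2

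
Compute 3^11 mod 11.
Using Fermat: 3^{10} ≡ 1 (mod 11). 11 ≡ 1 (mod 10). So 3^{11} ≡ 3^{1} ≡ 3 (mod 11)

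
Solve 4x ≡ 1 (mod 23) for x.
6

Using Extended Euclidean Algorithm:
gcd(4, 23) = 1
Bezout coefficients: 4 × 6 + 23 × -1 = 1
So 4 × 6 ≡ 1 (mod 23)
The inverse is 6 mod 23 = 6
Verification: 4 × 6 = 24 = 1 × 23 + 1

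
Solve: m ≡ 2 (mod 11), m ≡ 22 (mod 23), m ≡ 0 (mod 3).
M = 11 × 23 × 3 = 759. M₁ = 69, y₁ ≡ 4 (mod 11). M₂ = 33, y₂ ≡ 7 (mod 23). M₃ = 253, y₃ ≡ 1 (mod 3). m = 2×69×4 + 22×33×7 + 0×253×1 ≡ 321 (mod 759)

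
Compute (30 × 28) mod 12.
0

(30 × 28) = 840
840 mod 12 = 0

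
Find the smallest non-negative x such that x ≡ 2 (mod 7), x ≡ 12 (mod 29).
128

Using the Chinese Remainder Theorem:
M = product of moduli = 203
For equation 1: M_1 = 29, 29 ≡ 1 (mod 7), inverse of 29 mod 7 is 1 (check: 1 × 1 = 1 ≡ 1 (mod 7))
For equation 2: M_2 = 7, 7 ≡ 7 (mod 29), inverse of 7 mod 29 is 25 (check: 7 × 25 = 175 ≡ 1 (mod 29))
Combine: x ≡ Σ r_i×M_i×(M_i⁻¹ mod m_i) = 2×29×1 + 12×7×25 = 58 + 2100 = 2158
2158 mod 203 = 128
x ≡ 128 (mod 203)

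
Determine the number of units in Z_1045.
720

Prime factorization: 1045 = 5 × 11 × 19
Using the formula φ(n) = n × Π(1 - 1/p) for each prime factor p:
φ(1045) = 1045 × (1 - 1/5) × (1 - 1/11) × (1 - 1/19)
φ(1045) = 720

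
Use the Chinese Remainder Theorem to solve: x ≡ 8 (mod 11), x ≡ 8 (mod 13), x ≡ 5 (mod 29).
2296

Using the Chinese Remainder Theorem:
M = product of moduli = 4147
For equation 1: M_1 = 377, 377 ≡ 3 (mod 11), inverse of 377 mod 11 is 4 (check: 3 × 4 = 12 ≡ 1 (mod 11))
For equation 2: M_2 = 319, 319 ≡ 7 (mod 13), inverse of 319 mod 13 is 2 (check: 7 × 2 = 14 ≡ 1 (mod 13))
For equation 3: M_3 = 143, 143 ≡ 27 (mod 29), inverse of 143 mod 29 is 14 (check: 27 × 14 = 378 ≡ 1 (mod 29))
Combine: x ≡ Σ r_i×M_i×(M_i⁻¹ mod m_i) = 8×377×4 + 8×319×2 + 5×143×14 = 12064 + 5104 + 10010 = 27178
27178 mod 4147 = 2296
x ≡ 2296 (mod 4147)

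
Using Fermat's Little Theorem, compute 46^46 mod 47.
By Fermat's Little Theorem, 46^{46} ≡ 1 (mod 47) since 47 is prime and gcd(46, 47) = 1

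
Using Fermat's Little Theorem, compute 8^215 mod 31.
By Fermat: 8^{30} ≡ 1 (mod 31). 215 ≡ 5 (mod 30). So 8^{215} ≡ 8^{5} ≡ 1 (mod 31)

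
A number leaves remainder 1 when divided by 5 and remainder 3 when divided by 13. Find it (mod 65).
M = 5 × 13 = 65. M₁ = 13, y₁ ≡ 2 (mod 5). M₂ = 5, y₂ ≡ 8 (mod 13). z = 1×13×2 + 3×5×8 ≡ 16 (mod 65)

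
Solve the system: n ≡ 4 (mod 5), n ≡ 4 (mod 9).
M = 5 × 9 = 45. M₁ = 9, y₁ ≡ 4 (mod 5). M₂ = 5, y₂ ≡ 2 (mod 9). n = 4×9×4 + 4×5×2 ≡ 4 (mod 45)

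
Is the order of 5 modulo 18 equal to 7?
No, the actual order is 6, not 7.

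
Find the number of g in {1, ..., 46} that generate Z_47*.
Number of primitive roots mod 47 = φ(46) = 22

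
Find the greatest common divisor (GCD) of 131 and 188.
1

Using the Euclidean algorithm:
131 = 0 × 188 + 131
188 = 1 × 131 + 57
131 = 2 × 57 + 17
57 = 3 × 17 + 6
17 = 2 × 6 + 5
6 = 1 × 5 + 1
5 = 5 × 1 + 0

GCD(131, 188) = 1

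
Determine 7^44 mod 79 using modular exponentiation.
Using repeated squaring. 44 = 32 + 8 + 4 (binary 101100). Repeated squaring mod 79: 7^1 ≡ 7; 7^2 ≡ 7² = 49 ≡ 49; 7^4 ≡ 49² = 2401 ≡ 31; 7^8 ≡ 31² = 961 ≡ 13; 7^16 ≡ 13² = 169 ≡ 11; 7^32 ≡ 11² = 121 ≡ 42. Multiply: 7^44 = 7^32 × 7^8 × 7^4 ≡ 42 × 13 × 31 (mod 79): 42 × 13 = 546 ≡ 72; 72 × 31 = 2232 ≡ 20. So 7^44 ≡ 20 (mod 79).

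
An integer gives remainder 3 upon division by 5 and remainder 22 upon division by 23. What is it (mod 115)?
M = 5 × 23 = 115. M₁ = 23, y₁ ≡ 2 (mod 5). M₂ = 5, y₂ ≡ 14 (mod 23). t = 3×23×2 + 22×5×14 ≡ 68 (mod 115). The smallest positive such number is 68.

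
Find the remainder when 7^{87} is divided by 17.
By Fermat: 7^{16} ≡ 1 (mod 17). 87 = 5×16 + 7. So 7^{87} ≡ 7^{7} ≡ 12 (mod 17)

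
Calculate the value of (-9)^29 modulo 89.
Using repeated squaring. (-9) ≡ 80 (mod 89). 29 = 16 + 8 + 4 + 1 (binary 11101). Repeated squaring mod 89: 80^1 ≡ 80; 80^2 ≡ 80² = 6400 ≡ 81; 80^4 ≡ 81² = 6561 ≡ 64; 80^8 ≡ 64² = 4096 ≡ 2; 80^16 ≡ 2² = 4 ≡ 4. Multiply: (-9)^29 ≡ 80^16 × 80^8 × 80^4 × 80^1 ≡ 4 × 2 × 64 × 80 (mod 89): 4 × 2 = 8 ≡ 8; 8 × 64 = 512 ≡ 67; 67 × 80 = 5360 ≡ 20. So (-9)^29 ≡ 20 (mod 89).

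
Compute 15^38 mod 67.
Using repeated squaring. 38 = 32 + 4 + 2 (binary 100110). Repeated squaring mod 67: 15^1 ≡ 15; 15^2 ≡ 15² = 225 ≡ 24; 15^4 ≡ 24² = 576 ≡ 40; 15^8 ≡ 40² = 1600 ≡ 59; 15^16 ≡ 59² = 3481 ≡ 64; 15^32 ≡ 64² = 4096 ≡ 9. Multiply: 15^38 = 15^32 × 15^4 × 15^2 ≡ 9 × 40 × 24 (mod 67): 9 × 40 = 360 ≡ 25; 25 × 24 = 600 ≡ 64. So 15^38 ≡ 64 (mod 67).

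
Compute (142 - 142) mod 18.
0

(142 - 142) = 0
0 mod 18 = 0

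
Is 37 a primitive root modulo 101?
No

To verify, check if 37^(100/q) ≢ 1 (mod 101) for each prime divisor q of 100
Divisors of 100 = 100: [1, 2, 4, 5, 10, 20, 25, 50, 100]
  37^(100/2) = 37^50 ≡ 1 (mod 101)
  37^(100/5) = 37^20 ≡ 95 (mod 101)
Conclusion: 37 is not a primitive root modulo 101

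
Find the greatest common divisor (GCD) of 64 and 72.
8

Using the Euclidean algorithm:
64 = 0 × 72 + 64
72 = 1 × 64 + 8
64 = 8 × 8 + 0

GCD(64, 72) = 8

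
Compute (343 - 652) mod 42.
27

(343 - 652) = -309
-309 mod 42 = 27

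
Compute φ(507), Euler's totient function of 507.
312

Prime factorization: 507 = 3 × 13^2
Using the formula φ(n) = n × Π(1 - 1/p) for each prime factor p:
φ(507) = 507 × (1 - 1/3) × (1 - 1/13)
φ(507) = 312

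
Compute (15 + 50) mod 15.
5

(15 + 50) = 65
65 mod 15 = 5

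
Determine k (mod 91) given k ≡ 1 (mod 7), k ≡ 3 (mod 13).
29

Using the Chinese Remainder Theorem:
M = product of moduli = 91
For equation 1: M_1 = 13, 13 ≡ 6 (mod 7), inverse of 13 mod 7 is 6 (check: 6 × 6 = 36 ≡ 1 (mod 7))
For equation 2: M_2 = 7, 7 ≡ 7 (mod 13), inverse of 7 mod 13 is 2 (check: 7 × 2 = 14 ≡ 1 (mod 13))
Combine: k ≡ Σ r_i×M_i×(M_i⁻¹ mod m_i) = 1×13×6 + 3×7×2 = 78 + 42 = 120
120 mod 91 = 29
k ≡ 29 (mod 91)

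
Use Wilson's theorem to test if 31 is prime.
(30)! mod 31 = 30. Since 30 ≡ -1 (mod 31), 31 is prime.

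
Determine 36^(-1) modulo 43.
36^(-1) ≡ 6 (mod 43). Verification: 36 × 6 = 216 ≡ 1 (mod 43)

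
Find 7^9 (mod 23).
9 = 8 + 1 (binary 1001). Repeated squaring mod 23: 7^1 ≡ 7; 7^2 ≡ 7² = 49 ≡ 3; 7^4 ≡ 3² = 9 ≡ 9; 7^8 ≡ 9² = 81 ≡ 12. Multiply: 7^9 = 7^8 × 7^1 ≡ 12 × 7 (mod 23): 12 × 7 = 84 ≡ 15. So 7^9 ≡ 15 (mod 23).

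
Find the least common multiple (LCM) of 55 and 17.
935

First find GCD(55, 17) using the Euclidean algorithm:
55 = 3 × 17 + 4
17 = 4 × 4 + 1
4 = 4 × 1 + 0
GCD(55, 17) = 1

LCM formula: LCM(a, b) = (a × b) / GCD(a, b)
LCM(55, 17) = (55 × 17) / 1
LCM(55, 17) = 935 / 1
LCM(55, 17) = 935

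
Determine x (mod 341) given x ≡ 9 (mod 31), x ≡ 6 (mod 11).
226

Using the Chinese Remainder Theorem:
M = product of moduli = 341
For equation 1: M_1 = 11, 11 ≡ 11 (mod 31), inverse of 11 mod 31 is 17 (check: 11 × 17 = 187 ≡ 1 (mod 31))
For equation 2: M_2 = 31, 31 ≡ 9 (mod 11), inverse of 31 mod 11 is 5 (check: 9 × 5 = 45 ≡ 1 (mod 11))
Combine: x ≡ Σ r_i×M_i×(M_i⁻¹ mod m_i) = 9×11×17 + 6×31×5 = 1683 + 930 = 2613
2613 mod 341 = 226
x ≡ 226 (mod 341)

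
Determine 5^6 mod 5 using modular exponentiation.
5 ≡ 0 (mod 5). 6 = 4 + 2 (binary 110). Repeated squaring mod 5: 0^1 ≡ 0; 0^2 ≡ 0² = 0 ≡ 0; 0^4 ≡ 0² = 0 ≡ 0. Multiply: 5^6 ≡ 0^4 × 0^2 ≡ 0 × 0 (mod 5): 0 × 0 = 0 ≡ 0. So 5^6 ≡ 0 (mod 5).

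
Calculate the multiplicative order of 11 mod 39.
Powers of 11 mod 39: 11^1≡11, 11^2≡4, 11^3≡5, 11^4≡16, 11^5≡20, 11^6≡25, 11^7≡2, 11^8≡22, 11^9≡8, 11^10≡10, 11^11≡32, 11^12≡1. Order = 12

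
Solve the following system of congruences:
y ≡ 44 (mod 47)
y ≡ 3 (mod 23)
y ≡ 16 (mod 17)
6765

Using the Chinese Remainder Theorem:
M = product of moduli = 18377
For equation 1: M_1 = 391, 391 ≡ 15 (mod 47), inverse of 391 mod 47 is 22 (check: 15 × 22 = 330 ≡ 1 (mod 47))
For equation 2: M_2 = 799, 799 ≡ 17 (mod 23), inverse of 799 mod 23 is 19 (check: 17 × 19 = 323 ≡ 1 (mod 23))
For equation 3: M_3 = 1081, 1081 ≡ 10 (mod 17), inverse of 1081 mod 17 is 12 (check: 10 × 12 = 120 ≡ 1 (mod 17))
Combine: y ≡ Σ r_i×M_i×(M_i⁻¹ mod m_i) = 44×391×22 + 3×799×19 + 16×1081×12 = 378488 + 45543 + 207552 = 631583
631583 mod 18377 = 6765
y ≡ 6765 (mod 18377)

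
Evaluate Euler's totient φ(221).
192

Prime factorization: 221 = 13 × 17
Using the formula φ(n) = n × Π(1 - 1/p) for each prime factor p:
φ(221) = 221 × (1 - 1/13) × (1 - 1/17)
φ(221) = 192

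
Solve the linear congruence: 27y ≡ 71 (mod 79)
67

Since gcd(27, 79) = 1 divides 71, a solution exists.
Multiply both sides by the inverse of 27 mod 79:
  27^(-1) mod 79 = 41
  x ≡ 41 × 71 ≡ 2911 ≡ 67 (mod 79)
Verification: 27 × 67 = 1809 = 22 × 79 + 71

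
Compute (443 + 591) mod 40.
34

(443 + 591) = 1034
1034 mod 40 = 34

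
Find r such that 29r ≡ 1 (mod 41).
29^(-1) ≡ 17 (mod 41). Verification: 29 × 17 = 493 ≡ 1 (mod 41)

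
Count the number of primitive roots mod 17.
Number of primitive roots mod 17 = φ(16) = 8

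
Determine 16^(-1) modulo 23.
16^(-1) ≡ 13 (mod 23). Verification: 16 × 13 = 208 ≡ 1 (mod 23)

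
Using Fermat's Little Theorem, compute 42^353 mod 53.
By Fermat: 42^{52} ≡ 1 (mod 53). 353 = 6×52 + 41. So 42^{353} ≡ 42^{41} ≡ 15 (mod 53)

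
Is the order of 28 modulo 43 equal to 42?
Yes, ord_43(28) = 42.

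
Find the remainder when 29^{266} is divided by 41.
By Fermat: 29^{40} ≡ 1 (mod 41). 266 = 6×40 + 26. So 29^{266} ≡ 29^{26} ≡ 5 (mod 41)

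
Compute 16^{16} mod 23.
6

Using successive squaring:
Binary expansion of 16: 10000
Powers of 16 mod 23 (each is the square of the previous):
  16^1 ≡ 16 (mod 23)
  16^2 ≡ 16² = 256 ≡ 3 (mod 23)
  16^4 ≡ 3² = 9 ≡ 9 (mod 23)
  16^8 ≡ 9² = 81 ≡ 12 (mod 23)
  16^16 ≡ 12² = 144 ≡ 6 (mod 23)
16 is a power of 2, so 16^16 is the last square: ≡ 6 (mod 23)
Result: 16^16 ≡ 6 (mod 23)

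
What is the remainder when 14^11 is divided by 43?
Using repeated squaring. 11 = 8 + 2 + 1 (binary 1011). Repeated squaring mod 43: 14^1 ≡ 14; 14^2 ≡ 14² = 196 ≡ 24; 14^4 ≡ 24² = 576 ≡ 17; 14^8 ≡ 17² = 289 ≡ 31. Multiply: 14^11 = 14^8 × 14^2 × 14^1 ≡ 31 × 24 × 14 (mod 43): 31 × 24 = 744 ≡ 13; 13 × 14 = 182 ≡ 10. So 14^11 ≡ 10 (mod 43).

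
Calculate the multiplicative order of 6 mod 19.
Powers of 6 mod 19: 6^1≡6, 6^2≡17, 6^3≡7, 6^4≡4, 6^5≡5, 6^6≡11, 6^7≡9, 6^8≡16, 6^9≡1. Order = 9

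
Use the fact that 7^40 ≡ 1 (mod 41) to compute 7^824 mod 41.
By Fermat: 7^{40} ≡ 1 (mod 41). 824 ≡ 24 (mod 40). So 7^{824} ≡ 7^{24} ≡ 18 (mod 41)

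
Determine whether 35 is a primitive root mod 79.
p - 1 = 78 has prime divisors 2, 3, 13. Check 35^(78/q) mod 79 for each: 35^(78/2) = 35^39 ≡ 78, 35^(78/3) = 35^26 ≡ 23, 35^(78/13) = 35^6 ≡ 10 (mod 79). None of these is 1, so 35 has order 78 = φ(79), so it is a primitive root mod 79.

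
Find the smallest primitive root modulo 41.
p - 1 = 40 has prime divisors 2, 5. h is a primitive root mod 41 iff h^(40/q) ≢ 1 (mod 41) for each such q.
h = 2: 2^20 ≡ 1, 2^8 ≡ 10 (mod 41); 2^20 ≡ 1, so not a primitive root.
h = 3: 3^20 ≡ 40, 3^8 ≡ 1 (mod 41); 3^8 ≡ 1, so not a primitive root.
h = 4: 4^20 ≡ 1, 4^8 ≡ 18 (mod 41); 4^20 ≡ 1, so not a primitive root.
h = 5: 5^20 ≡ 1, 5^8 ≡ 18 (mod 41); 5^20 ≡ 1, so not a primitive root.
h = 6: 6^20 ≡ 40, 6^8 ≡ 10 (mod 41); none is 1, so 6 has order 40 and is a primitive root.
The smallest primitive root mod 41 is g = 6.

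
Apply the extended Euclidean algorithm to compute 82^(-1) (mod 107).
Extended GCD: 82(-30) + 107(23) = 1. So 82^(-1) ≡ 77 ≡ 77 (mod 107). Verify: 82 × 77 = 6314 ≡ 1 (mod 107)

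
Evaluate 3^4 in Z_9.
4 = 4 (binary 100). Repeated squaring mod 9: 3^1 ≡ 3; 3^2 ≡ 3² = 9 ≡ 0; 3^4 ≡ 0² = 0 ≡ 0. So 3^4 ≡ 0 (mod 9).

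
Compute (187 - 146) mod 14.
13

(187 - 146) = 41
41 mod 14 = 13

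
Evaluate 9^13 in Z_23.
Using repeated squaring. 13 = 8 + 4 + 1 (binary 1101). Repeated squaring mod 23: 9^1 ≡ 9; 9^2 ≡ 9² = 81 ≡ 12; 9^4 ≡ 12² = 144 ≡ 6; 9^8 ≡ 6² = 36 ≡ 13. Multiply: 9^13 = 9^8 × 9^4 × 9^1 ≡ 13 × 6 × 9 (mod 23): 13 × 6 = 78 ≡ 9; 9 × 9 = 81 ≡ 12. So 9^13 ≡ 12 (mod 23).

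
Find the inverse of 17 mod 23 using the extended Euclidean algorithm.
Extended GCD: 17(-4) + 23(3) = 1. So 17^(-1) ≡ 19 ≡ 19 (mod 23). Verify: 17 × 19 = 323 ≡ 1 (mod 23)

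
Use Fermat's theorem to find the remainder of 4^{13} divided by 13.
4

By Fermat's Little Theorem, a^(p-1) ≡ 1 (mod p) for prime p and gcd(a, p) = 1
Here p = 13, so 4^12 ≡ 1 (mod 13)
We can reduce the exponent: 13 mod 12 = 1
So 4^13 ≡ 4^1 (mod 13)
Computing: 4^1 mod 13 = 4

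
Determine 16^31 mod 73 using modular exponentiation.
Using repeated squaring. 31 = 16 + 8 + 4 + 2 + 1 (binary 11111). Repeated squaring mod 73: 16^1 ≡ 16; 16^2 ≡ 16² = 256 ≡ 37; 16^4 ≡ 37² = 1369 ≡ 55; 16^8 ≡ 55² = 3025 ≡ 32; 16^16 ≡ 32² = 1024 ≡ 2. Multiply: 16^31 = 16^16 × 16^8 × 16^4 × 16^2 × 16^1 ≡ 2 × 32 × 55 × 37 × 16 (mod 73): 2 × 32 = 64 ≡ 64; 64 × 55 = 3520 ≡ 16; 16 × 37 = 592 ≡ 8; 8 × 16 = 128 ≡ 55. So 16^31 ≡ 55 (mod 73).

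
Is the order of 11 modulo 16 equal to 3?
No, the actual order is 4, not 3.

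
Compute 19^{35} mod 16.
11

Using successive squaring:
Binary expansion of 35: 100011
Powers of 19 mod 16 (each is the square of the previous):
  19^1 ≡ 3 (mod 16)
  19^2 ≡ 3² = 9 ≡ 9 (mod 16)
  19^4 ≡ 9² = 81 ≡ 1 (mod 16)
  19^8 ≡ 1² = 1 ≡ 1 (mod 16)
  19^16 ≡ 1² = 1 ≡ 1 (mod 16)
  19^32 ≡ 1² = 1 ≡ 1 (mod 16)
35 = 32 + 2 + 1, so 19^35 = 19^32 × 19^2 × 19^1 ≡ 1 × 9 × 3 (mod 16)
Multiplying step by step:
  1 × 9 = 9 ≡ 9 (mod 16)
  9 × 3 = 27 ≡ 11 (mod 16)
Result: 19^35 ≡ 11 (mod 16)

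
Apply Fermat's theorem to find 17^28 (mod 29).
By Fermat's Little Theorem, 17^{28} ≡ 1 (mod 29) since 29 is prime and gcd(17, 29) = 1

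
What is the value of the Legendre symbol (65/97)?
(65/97) = 65^{48} mod 97 = 1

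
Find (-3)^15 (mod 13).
Using Fermat: (-3)^{12} ≡ 1 (mod 13). 15 ≡ 3 (mod 12). So (-3)^{15} ≡ (-3)^{3} ≡ 12 (mod 13)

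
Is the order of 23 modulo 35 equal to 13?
No, the actual order is 12, not 13.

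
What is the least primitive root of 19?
2

A primitive root g modulo p has order p-1 = 18
Prime divisors of 18: [2, 3]
g is a primitive root iff g^(18/q) ≢ 1 (mod 19) for each prime divisor q
Testing small values:
  g = 2: 2^9 ≡ 18, 2^6 ≡ 7 (mod 19) → none is 1, primitive root!
The smallest primitive root is 2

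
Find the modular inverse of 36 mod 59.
36^(-1) ≡ 41 (mod 59). Verification: 36 × 41 = 1476 ≡ 1 (mod 59)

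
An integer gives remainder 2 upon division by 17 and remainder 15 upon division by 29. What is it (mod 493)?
M = 17 × 29 = 493. M₁ = 29, y₁ ≡ 10 (mod 17). M₂ = 17, y₂ ≡ 12 (mod 29). t = 2×29×10 + 15×17×12 ≡ 189 (mod 493). The smallest positive such number is 189.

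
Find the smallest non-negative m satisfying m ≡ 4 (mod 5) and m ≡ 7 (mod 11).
M = 5 × 11 = 55. M₁ = 11, y₁ ≡ 1 (mod 5). M₂ = 5, y₂ ≡ 9 (mod 11). m = 4×11×1 + 7×5×9 ≡ 29 (mod 55)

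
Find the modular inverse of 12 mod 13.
12^(-1) ≡ 12 (mod 13). Verification: 12 × 12 = 144 ≡ 1 (mod 13)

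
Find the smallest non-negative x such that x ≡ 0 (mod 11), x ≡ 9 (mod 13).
22

Using the Chinese Remainder Theorem:
M = product of moduli = 143
For equation 1: M_1 = 13, 13 ≡ 2 (mod 11), inverse of 13 mod 11 is 6 (check: 2 × 6 = 12 ≡ 1 (mod 11))
For equation 2: M_2 = 11, 11 ≡ 11 (mod 13), inverse of 11 mod 13 is 6 (check: 11 × 6 = 66 ≡ 1 (mod 13))
Combine: x ≡ Σ r_i×M_i×(M_i⁻¹ mod m_i) = 0×13×6 + 9×11×6 = 0 + 594 = 594
594 mod 143 = 22
x ≡ 22 (mod 143)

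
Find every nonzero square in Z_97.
QRs mod 97: {1, 2, 3, 4, 6, 8, 9, 11, 12, 16, 18, 22, 24, 25, 27, 31, 32, 33, 35, 36, 43, 44, 47, 48, 49, 50, 53, 54, 61, 62, 64, 65, 66, 70, 72, 73, 75, 79, 81, 85, 86, 88, 89, 91, 93, 94, 95, 96}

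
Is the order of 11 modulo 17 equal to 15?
No, the actual order is 16, not 15.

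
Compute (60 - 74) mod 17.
3

(60 - 74) = -14
-14 mod 17 = 3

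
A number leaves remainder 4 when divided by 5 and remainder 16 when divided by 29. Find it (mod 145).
M = 5 × 29 = 145. M₁ = 29, y₁ ≡ 4 (mod 5). M₂ = 5, y₂ ≡ 6 (mod 29). k = 4×29×4 + 16×5×6 ≡ 74 (mod 145)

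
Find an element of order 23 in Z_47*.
2 has order 23 mod 47 since 2^{23} ≡ 1 (mod 47) and no smaller power works.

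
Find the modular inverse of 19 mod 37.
19^(-1) ≡ 2 (mod 37). Verification: 19 × 2 = 38 ≡ 1 (mod 37)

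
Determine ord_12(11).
Powers of 11 mod 12: 11^1≡11, 11^2≡1. Order = 2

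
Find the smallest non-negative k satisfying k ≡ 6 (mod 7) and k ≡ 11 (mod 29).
M = 7 × 29 = 203. M₁ = 29, y₁ ≡ 1 (mod 7). M₂ = 7, y₂ ≡ 25 (mod 29). k = 6×29×1 + 11×7×25 ≡ 69 (mod 203)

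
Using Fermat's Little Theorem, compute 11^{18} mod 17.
2

By Fermat's Little Theorem, a^(p-1) ≡ 1 (mod p) for prime p and gcd(a, p) = 1
Here p = 17, so 11^16 ≡ 1 (mod 17)
We can reduce the exponent: 18 mod 16 = 2
So 11^18 ≡ 11^2 (mod 17)
Computing: 11^2 mod 17 = 2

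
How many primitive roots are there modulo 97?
Number of primitive roots mod 97 = φ(96) = 32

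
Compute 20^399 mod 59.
Using Fermat: 20^{58} ≡ 1 (mod 59). 399 ≡ 51 (mod 58). So 20^{399} ≡ 20^{51} ≡ 4 (mod 59)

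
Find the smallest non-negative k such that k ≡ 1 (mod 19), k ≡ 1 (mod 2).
1

Using the Chinese Remainder Theorem:
M = product of moduli = 38
For equation 1: M_1 = 2, 2 ≡ 2 (mod 19), inverse of 2 mod 19 is 10 (check: 2 × 10 = 20 ≡ 1 (mod 19))
For equation 2: M_2 = 19, 19 ≡ 1 (mod 2), inverse of 19 mod 2 is 1 (check: 1 × 1 = 1 ≡ 1 (mod 2))
Combine: k ≡ Σ r_i×M_i×(M_i⁻¹ mod m_i) = 1×2×10 + 1×19×1 = 20 + 19 = 39
39 mod 38 = 1
k ≡ 1 (mod 38)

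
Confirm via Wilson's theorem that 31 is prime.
(30)! mod 31 = 30. Since this equals -1 (mod 31), Wilson confirms 31 is prime.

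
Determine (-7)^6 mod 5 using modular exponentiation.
(-7) ≡ 3 (mod 5). 6 = 4 + 2 (binary 110). Repeated squaring mod 5: 3^1 ≡ 3; 3^2 ≡ 3² = 9 ≡ 4; 3^4 ≡ 4² = 16 ≡ 1. Multiply: (-7)^6 ≡ 3^4 × 3^2 ≡ 1 × 4 (mod 5): 1 × 4 = 4 ≡ 4. So (-7)^6 ≡ 4 (mod 5).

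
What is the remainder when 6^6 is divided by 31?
6 = 4 + 2 (binary 110). Repeated squaring mod 31: 6^1 ≡ 6; 6^2 ≡ 6² = 36 ≡ 5; 6^4 ≡ 5² = 25 ≡ 25. Multiply: 6^6 = 6^4 × 6^2 ≡ 25 × 5 (mod 31): 25 × 5 = 125 ≡ 1. So 6^6 ≡ 1 (mod 31).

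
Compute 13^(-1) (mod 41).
19

Using Extended Euclidean Algorithm:
gcd(13, 41) = 1
Bezout coefficients: 13 × 19 + 41 × -6 = 1
So 13 × 19 ≡ 1 (mod 41)
The inverse is 19 mod 41 = 19
Verification: 13 × 19 = 247 = 6 × 41 + 1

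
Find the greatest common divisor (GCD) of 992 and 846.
2

Using the Euclidean algorithm:
992 = 1 × 846 + 146
846 = 5 × 146 + 116
146 = 1 × 116 + 30
116 = 3 × 30 + 26
30 = 1 × 26 + 4
26 = 6 × 4 + 2
4 = 2 × 2 + 0

GCD(992, 846) = 2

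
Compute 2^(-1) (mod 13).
2^(-1) ≡ 7 (mod 13). Verification: 2 × 7 = 14 ≡ 1 (mod 13)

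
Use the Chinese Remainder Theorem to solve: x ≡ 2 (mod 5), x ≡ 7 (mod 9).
M = 5 × 9 = 45. M₁ = 9, y₁ ≡ 4 (mod 5). M₂ = 5, y₂ ≡ 2 (mod 9). x = 2×9×4 + 7×5×2 ≡ 7 (mod 45)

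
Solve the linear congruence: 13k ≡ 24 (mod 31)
9

Since gcd(13, 31) = 1 divides 24, a solution exists.
Multiply both sides by the inverse of 13 mod 31:
  13^(-1) mod 31 = 12
  x ≡ 12 × 24 ≡ 288 ≡ 9 (mod 31)
Verification: 13 × 9 = 117 = 3 × 31 + 24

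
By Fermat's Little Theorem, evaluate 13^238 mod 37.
By Fermat: 13^{36} ≡ 1 (mod 37). 238 = 6×36 + 22. So 13^{238} ≡ 13^{22} ≡ 3 (mod 37)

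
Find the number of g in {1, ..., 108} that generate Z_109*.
Number of primitive roots mod 109 = φ(108) = 36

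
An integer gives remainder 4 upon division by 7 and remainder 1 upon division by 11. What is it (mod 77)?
M = 7 × 11 = 77. M₁ = 11, y₁ ≡ 2 (mod 7). M₂ = 7, y₂ ≡ 8 (mod 11). r = 4×11×2 + 1×7×8 ≡ 67 (mod 77). The smallest positive such number is 67.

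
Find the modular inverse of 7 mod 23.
7^(-1) ≡ 10 (mod 23). Verification: 7 × 10 = 70 ≡ 1 (mod 23)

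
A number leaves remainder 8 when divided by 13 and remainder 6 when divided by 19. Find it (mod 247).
M = 13 × 19 = 247. M₁ = 19, y₁ ≡ 11 (mod 13). M₂ = 13, y₂ ≡ 3 (mod 19). x = 8×19×11 + 6×13×3 ≡ 177 (mod 247)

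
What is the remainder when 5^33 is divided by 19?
Using Fermat: 5^{18} ≡ 1 (mod 19). 33 ≡ 15 (mod 18). So 5^{33} ≡ 5^{15} ≡ 7 (mod 19)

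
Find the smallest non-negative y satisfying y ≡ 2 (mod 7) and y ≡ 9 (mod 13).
M = 7 × 13 = 91. M₁ = 13, y₁ ≡ 6 (mod 7). M₂ = 7, y₂ ≡ 2 (mod 13). y = 2×13×6 + 9×7×2 ≡ 9 (mod 91)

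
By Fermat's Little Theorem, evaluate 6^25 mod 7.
By Fermat: 6^{6} ≡ 1 (mod 7). 25 = 4×6 + 1. So 6^{25} ≡ 6^{1} ≡ 6 (mod 7)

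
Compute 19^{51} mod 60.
19

Using successive squaring:
Binary expansion of 51: 110011
Powers of 19 mod 60 (each is the square of the previous):
  19^1 ≡ 19 (mod 60)
  19^2 ≡ 19² = 361 ≡ 1 (mod 60)
  19^4 ≡ 1² = 1 ≡ 1 (mod 60)
  19^8 ≡ 1² = 1 ≡ 1 (mod 60)
  19^16 ≡ 1² = 1 ≡ 1 (mod 60)
  19^32 ≡ 1² = 1 ≡ 1 (mod 60)
51 = 32 + 16 + 2 + 1, so 19^51 = 19^32 × 19^16 × 19^2 × 19^1 ≡ 1 × 1 × 1 × 19 (mod 60)
Multiplying step by step:
  1 × 1 = 1 ≡ 1 (mod 60)
  1 × 1 = 1 ≡ 1 (mod 60)
  1 × 19 = 19 ≡ 19 (mod 60)
Result: 19^51 ≡ 19 (mod 60)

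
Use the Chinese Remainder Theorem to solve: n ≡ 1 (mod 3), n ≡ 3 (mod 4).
M = 3 × 4 = 12. M₁ = 4, y₁ ≡ 1 (mod 3). M₂ = 3, y₂ ≡ 3 (mod 4). n = 1×4×1 + 3×3×3 ≡ 7 (mod 12)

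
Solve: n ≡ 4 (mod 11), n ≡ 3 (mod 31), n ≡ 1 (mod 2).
M = 11 × 31 × 2 = 682. M₁ = 62, y₁ ≡ 8 (mod 11). M₂ = 22, y₂ ≡ 24 (mod 31). M₃ = 341, y₃ ≡ 1 (mod 2). n = 4×62×8 + 3×22×24 + 1×341×1 ≡ 499 (mod 682)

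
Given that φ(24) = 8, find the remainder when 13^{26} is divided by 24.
By Euler: 13^{8} ≡ 1 (mod 24) since gcd(13, 24) = 1. 26 = 3×8 + 2. So 13^{26} ≡ 13^{2} ≡ 1 (mod 24)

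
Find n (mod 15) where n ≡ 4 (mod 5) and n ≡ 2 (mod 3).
M = 5 × 3 = 15. M₁ = 3, y₁ ≡ 2 (mod 5). M₂ = 5, y₂ ≡ 2 (mod 3). n = 4×3×2 + 2×5×2 ≡ 14 (mod 15)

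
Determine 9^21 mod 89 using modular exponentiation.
Using repeated squaring. 21 = 16 + 4 + 1 (binary 10101). Repeated squaring mod 89: 9^1 ≡ 9; 9^2 ≡ 9² = 81 ≡ 81; 9^4 ≡ 81² = 6561 ≡ 64; 9^8 ≡ 64² = 4096 ≡ 2; 9^16 ≡ 2² = 4 ≡ 4. Multiply: 9^21 = 9^16 × 9^4 × 9^1 ≡ 4 × 64 × 9 (mod 89): 4 × 64 = 256 ≡ 78; 78 × 9 = 702 ≡ 79. So 9^21 ≡ 79 (mod 89).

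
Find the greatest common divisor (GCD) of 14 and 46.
2

Using the Euclidean algorithm:
14 = 0 × 46 + 14
46 = 3 × 14 + 4
14 = 3 × 4 + 2
4 = 2 × 2 + 0

GCD(14, 46) = 2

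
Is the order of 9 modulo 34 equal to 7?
No, the actual order is 8, not 7.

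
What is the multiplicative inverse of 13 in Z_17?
4

Using Extended Euclidean Algorithm:
gcd(13, 17) = 1
Bezout coefficients: 13 × 4 + 17 × -3 = 1
So 13 × 4 ≡ 1 (mod 17)
The inverse is 4 mod 17 = 4
Verification: 13 × 4 = 52 = 3 × 17 + 1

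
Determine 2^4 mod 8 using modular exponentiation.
4 = 4 (binary 100). Repeated squaring mod 8: 2^1 ≡ 2; 2^2 ≡ 2² = 4 ≡ 4; 2^4 ≡ 4² = 16 ≡ 0. So 2^4 ≡ 0 (mod 8).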